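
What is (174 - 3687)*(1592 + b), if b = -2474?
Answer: 3098466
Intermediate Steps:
(174 - 3687)*(1592 + b) = (174 - 3687)*(1592 - 2474) = -3513*(-882) = 3098466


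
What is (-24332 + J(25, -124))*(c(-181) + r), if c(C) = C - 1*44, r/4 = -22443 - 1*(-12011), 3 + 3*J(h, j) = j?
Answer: 3067729219/3 ≈ 1.0226e+9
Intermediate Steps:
J(h, j) = -1 + j/3
r = -41728 (r = 4*(-22443 - 1*(-12011)) = 4*(-22443 + 12011) = 4*(-10432) = -41728)
c(C) = -44 + C (c(C) = C - 44 = -44 + C)
(-24332 + J(25, -124))*(c(-181) + r) = (-24332 + (-1 + (⅓)*(-124)))*((-44 - 181) - 41728) = (-24332 + (-1 - 124/3))*(-225 - 41728) = (-24332 - 127/3)*(-41953) = -73123/3*(-41953) = 3067729219/3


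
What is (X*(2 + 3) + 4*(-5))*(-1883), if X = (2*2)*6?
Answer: -188300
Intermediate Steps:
X = 24 (X = 4*6 = 24)
(X*(2 + 3) + 4*(-5))*(-1883) = (24*(2 + 3) + 4*(-5))*(-1883) = (24*5 - 20)*(-1883) = (120 - 20)*(-1883) = 100*(-1883) = -188300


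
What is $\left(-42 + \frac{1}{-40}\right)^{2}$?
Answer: $\frac{2825761}{1600} \approx 1766.1$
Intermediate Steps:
$\left(-42 + \frac{1}{-40}\right)^{2} = \left(-42 - \frac{1}{40}\right)^{2} = \left(- \frac{1681}{40}\right)^{2} = \frac{2825761}{1600}$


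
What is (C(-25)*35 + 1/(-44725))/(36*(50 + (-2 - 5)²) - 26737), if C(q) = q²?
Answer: -978359374/1036412425 ≈ -0.94399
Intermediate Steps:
(C(-25)*35 + 1/(-44725))/(36*(50 + (-2 - 5)²) - 26737) = ((-25)²*35 + 1/(-44725))/(36*(50 + (-2 - 5)²) - 26737) = (625*35 - 1/44725)/(36*(50 + (-7)²) - 26737) = (21875 - 1/44725)/(36*(50 + 49) - 26737) = 978359374/(44725*(36*99 - 26737)) = 978359374/(44725*(3564 - 26737)) = (978359374/44725)/(-23173) = (978359374/44725)*(-1/23173) = -978359374/1036412425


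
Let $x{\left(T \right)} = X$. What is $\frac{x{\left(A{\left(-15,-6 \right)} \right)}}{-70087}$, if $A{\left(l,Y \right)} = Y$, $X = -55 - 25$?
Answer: $\frac{80}{70087} \approx 0.0011414$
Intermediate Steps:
$X = -80$ ($X = -55 - 25 = -80$)
$x{\left(T \right)} = -80$
$\frac{x{\left(A{\left(-15,-6 \right)} \right)}}{-70087} = - \frac{80}{-70087} = \left(-80\right) \left(- \frac{1}{70087}\right) = \frac{80}{70087}$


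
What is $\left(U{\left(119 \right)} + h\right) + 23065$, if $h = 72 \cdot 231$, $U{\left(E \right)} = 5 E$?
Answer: $40292$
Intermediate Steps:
$h = 16632$
$\left(U{\left(119 \right)} + h\right) + 23065 = \left(5 \cdot 119 + 16632\right) + 23065 = \left(595 + 16632\right) + 23065 = 17227 + 23065 = 40292$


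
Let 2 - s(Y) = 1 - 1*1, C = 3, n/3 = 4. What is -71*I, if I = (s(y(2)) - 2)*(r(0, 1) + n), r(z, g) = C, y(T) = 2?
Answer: 0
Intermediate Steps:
n = 12 (n = 3*4 = 12)
s(Y) = 2 (s(Y) = 2 - (1 - 1*1) = 2 - (1 - 1) = 2 - 1*0 = 2 + 0 = 2)
r(z, g) = 3
I = 0 (I = (2 - 2)*(3 + 12) = 0*15 = 0)
-71*I = -71*0 = 0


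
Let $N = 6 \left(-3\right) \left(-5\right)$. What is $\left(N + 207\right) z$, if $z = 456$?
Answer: $135432$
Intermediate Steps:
$N = 90$ ($N = \left(-18\right) \left(-5\right) = 90$)
$\left(N + 207\right) z = \left(90 + 207\right) 456 = 297 \cdot 456 = 135432$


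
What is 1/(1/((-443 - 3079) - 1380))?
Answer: -4902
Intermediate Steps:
1/(1/((-443 - 3079) - 1380)) = 1/(1/(-3522 - 1380)) = 1/(1/(-4902)) = 1/(-1/4902) = -4902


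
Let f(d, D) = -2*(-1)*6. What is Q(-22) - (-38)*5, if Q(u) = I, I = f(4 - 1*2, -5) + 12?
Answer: 214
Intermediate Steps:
f(d, D) = 12 (f(d, D) = 2*6 = 12)
I = 24 (I = 12 + 12 = 24)
Q(u) = 24
Q(-22) - (-38)*5 = 24 - (-38)*5 = 24 - 1*(-190) = 24 + 190 = 214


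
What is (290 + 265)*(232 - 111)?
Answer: 67155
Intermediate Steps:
(290 + 265)*(232 - 111) = 555*121 = 67155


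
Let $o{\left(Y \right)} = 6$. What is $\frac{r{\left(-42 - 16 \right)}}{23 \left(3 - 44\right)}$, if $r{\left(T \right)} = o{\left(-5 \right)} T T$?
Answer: $- \frac{20184}{943} \approx -21.404$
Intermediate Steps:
$r{\left(T \right)} = 6 T^{2}$ ($r{\left(T \right)} = 6 T T = 6 T^{2}$)
$\frac{r{\left(-42 - 16 \right)}}{23 \left(3 - 44\right)} = \frac{6 \left(-42 - 16\right)^{2}}{23 \left(3 - 44\right)} = \frac{6 \left(-58\right)^{2}}{23 \left(-41\right)} = \frac{6 \cdot 3364}{-943} = 20184 \left(- \frac{1}{943}\right) = - \frac{20184}{943}$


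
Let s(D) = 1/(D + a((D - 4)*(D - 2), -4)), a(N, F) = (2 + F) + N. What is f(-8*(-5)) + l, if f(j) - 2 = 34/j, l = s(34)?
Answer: 14141/4960 ≈ 2.8510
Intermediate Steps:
a(N, F) = 2 + F + N
s(D) = 1/(-2 + D + (-4 + D)*(-2 + D)) (s(D) = 1/(D + (2 - 4 + (D - 4)*(D - 2))) = 1/(D + (2 - 4 + (-4 + D)*(-2 + D))) = 1/(D + (-2 + (-4 + D)*(-2 + D))) = 1/(-2 + D + (-4 + D)*(-2 + D)))
l = 1/992 (l = 1/(6 + 34² - 5*34) = 1/(6 + 1156 - 170) = 1/992 ≈ 0.0010081)
f(j) = 2 + 34/j
f(-8*(-5)) + l = (2 + 34/((-8*(-5)))) + 1/992 = (2 + 34/40) + 1/992 = (2 + 34*(1/40)) + 1/992 = (2 + 17/20) + 1/992 = 57/20 + 1/992 = 14141/4960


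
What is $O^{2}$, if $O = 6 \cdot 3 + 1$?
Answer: $361$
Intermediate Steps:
$O = 19$ ($O = 18 + 1 = 19$)
$O^{2} = 19^{2} = 361$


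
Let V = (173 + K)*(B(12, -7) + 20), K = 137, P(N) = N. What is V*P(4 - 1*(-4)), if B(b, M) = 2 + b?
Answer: 84320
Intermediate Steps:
V = 10540 (V = (173 + 137)*((2 + 12) + 20) = 310*(14 + 20) = 310*34 = 10540)
V*P(4 - 1*(-4)) = 10540*(4 - 1*(-4)) = 10540*(4 + 4) = 10540*8 = 84320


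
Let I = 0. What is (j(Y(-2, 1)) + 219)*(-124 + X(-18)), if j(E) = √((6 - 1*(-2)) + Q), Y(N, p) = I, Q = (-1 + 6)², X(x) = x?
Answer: -31098 - 142*√33 ≈ -31914.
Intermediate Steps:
Q = 25 (Q = 5² = 25)
Y(N, p) = 0
j(E) = √33 (j(E) = √((6 - 1*(-2)) + 25) = √((6 + 2) + 25) = √(8 + 25) = √33)
(j(Y(-2, 1)) + 219)*(-124 + X(-18)) = (√33 + 219)*(-124 - 18) = (219 + √33)*(-142) = -31098 - 142*√33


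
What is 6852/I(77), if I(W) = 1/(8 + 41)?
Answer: 335748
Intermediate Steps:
I(W) = 1/49
6852/I(77) = 6852/(1/49) = 6852*49 = 335748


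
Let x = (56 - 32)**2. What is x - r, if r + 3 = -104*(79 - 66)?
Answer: 1931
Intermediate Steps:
x = 576 (x = 24**2 = 576)
r = -1355 (r = -3 - 104*(79 - 66) = -3 - 104*13 = -3 - 1352 = -1355)
x - r = 576 - 1*(-1355) = 576 + 1355 = 1931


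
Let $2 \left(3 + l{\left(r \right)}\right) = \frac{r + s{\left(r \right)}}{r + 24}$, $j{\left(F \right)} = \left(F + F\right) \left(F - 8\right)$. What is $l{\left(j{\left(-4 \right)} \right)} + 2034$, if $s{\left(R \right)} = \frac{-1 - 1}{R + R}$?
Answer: $\frac{9360691}{4608} \approx 2031.4$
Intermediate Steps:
$s{\left(R \right)} = - \frac{1}{R}$ ($s{\left(R \right)} = - \frac{2}{2 R} = - 2 \frac{1}{2 R} = - \frac{1}{R}$)
$j{\left(F \right)} = 2 F \left(-8 + F\right)$
$l{\left(r \right)} = -3 + \frac{r - \frac{1}{r}}{2 \left(24 + r\right)}$ ($l{\left(r \right)} = -3 + \frac{\left(r - \frac{1}{r}\right) \frac{1}{r + 24}}{2} = -3 + \frac{\left(r - \frac{1}{r}\right) \frac{1}{24 + r}}{2} = -3 + \frac{\frac{1}{24 + r} \left(r - \frac{1}{r}\right)}{2} = -3 + \frac{r - \frac{1}{r}}{2 \left(24 + r\right)}$)
$l{\left(j{\left(-4 \right)} \right)} + 2034 = \frac{-1 - 2 \left(-4\right) \left(-8 - 4\right) \left(144 + 5 \cdot 2 \left(-4\right) \left(-8 - 4\right)\right)}{2 \cdot 2 \left(-4\right) \left(-8 - 4\right) \left(24 + 2 \left(-4\right) \left(-8 - 4\right)\right)} + 2034 = \frac{-1 - 2 \left(-4\right) \left(-12\right) \left(144 + 5 \cdot 2 \left(-4\right) \left(-12\right)\right)}{2 \cdot 2 \left(-4\right) \left(-12\right) \left(24 + 2 \left(-4\right) \left(-12\right)\right)} + 2034 = \frac{-1 - 96 \left(144 + 5 \cdot 96\right)}{2 \cdot 96 \left(24 + 96\right)} + 2034 = \frac{1}{2} \cdot \frac{1}{96} \cdot \frac{1}{120} \left(-1 - 96 \left(144 + 480\right)\right) + 2034 = \frac{1}{2} \cdot \frac{1}{96} \cdot \frac{1}{120} \left(-1 - 96 \cdot 624\right) + 2034 = \frac{1}{2} \cdot \frac{1}{96} \cdot \frac{1}{120} \left(-1 - 59904\right) + 2034 = \frac{1}{2} \cdot \frac{1}{96} \cdot \frac{1}{120} \left(-59905\right) + 2034 = - \frac{11981}{4608} + 2034 = \frac{9360691}{4608}$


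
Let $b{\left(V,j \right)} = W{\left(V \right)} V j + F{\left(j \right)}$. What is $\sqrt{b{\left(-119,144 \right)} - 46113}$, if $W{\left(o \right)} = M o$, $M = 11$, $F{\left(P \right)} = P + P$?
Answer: $\sqrt{22385199} \approx 4731.3$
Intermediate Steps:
$F{\left(P \right)} = 2 P$
$W{\left(o \right)} = 11 o$
$b{\left(V,j \right)} = 2 j + 11 j V^{2}$ ($b{\left(V,j \right)} = 11 V V j + 2 j = 11 V^{2} j + 2 j = 11 j V^{2} + 2 j = 2 j + 11 j V^{2}$)
$\sqrt{b{\left(-119,144 \right)} - 46113} = \sqrt{144 \left(2 + 11 \left(-119\right)^{2}\right) - 46113} = \sqrt{144 \left(2 + 11 \cdot 14161\right) - 46113} = \sqrt{144 \left(2 + 155771\right) - 46113} = \sqrt{144 \cdot 155773 - 46113} = \sqrt{22431312 - 46113} = \sqrt{22385199}$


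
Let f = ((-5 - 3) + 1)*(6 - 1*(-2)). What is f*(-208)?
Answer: 11648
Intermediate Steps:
f = -56 (f = (-8 + 1)*(6 + 2) = -7*8 = -56)
f*(-208) = -56*(-208) = 11648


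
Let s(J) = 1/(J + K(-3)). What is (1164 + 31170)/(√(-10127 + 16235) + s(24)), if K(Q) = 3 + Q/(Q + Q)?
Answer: -889185/4619174 + 48905175*√1527/4619174 ≈ 413.53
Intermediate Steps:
K(Q) = 7/2 (K(Q) = 3 + Q/((2*Q)) = 3 + (1/(2*Q))*Q = 3 + ½ = 7/2)
s(J) = 1/(7/2 + J) (s(J) = 1/(J + 7/2) = 1/(7/2 + J))
(1164 + 31170)/(√(-10127 + 16235) + s(24)) = (1164 + 31170)/(√(-10127 + 16235) + 2/(7 + 2*24)) = 32334/(√6108 + 2/(7 + 48)) = 32334/(2*√1527 + 2/55) = 32334/(2/55 + 2*√1527)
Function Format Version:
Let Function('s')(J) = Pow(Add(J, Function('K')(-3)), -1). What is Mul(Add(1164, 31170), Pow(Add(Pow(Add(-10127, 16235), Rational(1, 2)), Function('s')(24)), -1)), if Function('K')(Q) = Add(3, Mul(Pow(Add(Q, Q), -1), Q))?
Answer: Add(Rational(-889185, 4619174), Mul(Rational(48905175, 4619174), Pow(1527, Rational(1, 2)))) ≈ 413.53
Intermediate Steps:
Function('K')(Q) = Rational(7, 2) (Function('K')(Q) = Add(3, Mul(Pow(Mul(2, Q), -1), Q)) = Add(3, Mul(Mul(Rational(1, 2), Pow(Q, -1)), Q)) = Add(3, Rational(1, 2)) = Rational(7, 2))
Function('s')(J) = Pow(Add(Rational(7, 2), J), -1) (Function('s')(J) = Pow(Add(J, Rational(7, 2)), -1) = Pow(Add(Rational(7, 2), J), -1))
Mul(Add(1164, 31170), Pow(Add(Pow(Add(-10127, 16235), Rational(1, 2)), Function('s')(24)), -1)) = Mul(Add(1164, 31170), Pow(Add(Pow(Add(-10127, 16235), Rational(1, 2)), Mul(2, Pow(Add(7, Mul(2, 24)), -1))), -1)) = Mul(32334, Pow(Add(Pow(6108, Rational(1, 2)), Mul(2, Pow(Add(7, 48), -1))), -1)) = Mul(32334, Pow(Add(Mul(2, Pow(1527, Rational(1, 2))), Mul(2, Pow(55, -1))), -1)) = Mul(32334, Pow(Add(Mul(2, Pow(1527, Rational(1, 2))), Mul(2, Rational(1, 55))), -1)) = Mul(32334, Pow(Add(Mul(2, Pow(1527, Rational(1, 2))), Rational(2, 55)), -1)) = Mul(32334, Pow(Add(Rational(2, 55), Mul(2, Pow(1527, Rational(1, 2)))), -1))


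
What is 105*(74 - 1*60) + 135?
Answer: 1605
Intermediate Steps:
105*(74 - 1*60) + 135 = 105*(74 - 60) + 135 = 105*14 + 135 = 1470 + 135 = 1605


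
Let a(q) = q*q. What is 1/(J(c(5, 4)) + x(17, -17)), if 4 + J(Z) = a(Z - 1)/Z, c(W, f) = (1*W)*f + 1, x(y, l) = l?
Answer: -21/41 ≈ -0.51220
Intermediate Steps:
a(q) = q²
c(W, f) = 1 + W*f (c(W, f) = W*f + 1 = 1 + W*f)
J(Z) = -4 + (-1 + Z)²/Z (J(Z) = -4 + (Z - 1)²/Z = -4 + (-1 + Z)²/Z)
1/(J(c(5, 4)) + x(17, -17)) = 1/((-4 + (-1 + (1 + 5*4))²/(1 + 5*4)) - 17) = 1/((-4 + (-1 + (1 + 20))²/(1 + 20)) - 17) = 1/((-4 + (-1 + 21)²/21) - 17) = 1/((-4 + (1/21)*20²) - 17) = 1/((-4 + (1/21)*400) - 17) = 1/((-4 + 400/21) - 17) = 1/(316/21 - 17) = 1/(-41/21) = -21/41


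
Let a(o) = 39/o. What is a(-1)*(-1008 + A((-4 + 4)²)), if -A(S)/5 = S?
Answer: 39312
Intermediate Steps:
A(S) = -5*S
a(-1)*(-1008 + A((-4 + 4)²)) = (39/(-1))*(-1008 - 5*(-4 + 4)²) = (39*(-1))*(-1008 - 5*0²) = -39*(-1008 - 5*0) = -39*(-1008 + 0) = -39*(-1008) = 39312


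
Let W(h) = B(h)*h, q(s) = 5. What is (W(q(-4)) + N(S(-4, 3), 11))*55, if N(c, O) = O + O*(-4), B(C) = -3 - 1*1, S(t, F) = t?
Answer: -2915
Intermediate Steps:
B(C) = -4 (B(C) = -3 - 1 = -4)
N(c, O) = -3*O (N(c, O) = O - 4*O = -3*O)
W(h) = -4*h
(W(q(-4)) + N(S(-4, 3), 11))*55 = (-4*5 - 3*11)*55 = (-20 - 33)*55 = -53*55 = -2915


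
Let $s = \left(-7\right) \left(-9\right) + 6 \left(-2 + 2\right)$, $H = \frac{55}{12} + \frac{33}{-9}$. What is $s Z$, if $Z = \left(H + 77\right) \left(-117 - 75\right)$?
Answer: $-942480$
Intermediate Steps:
$H = \frac{11}{12}$ ($H = 55 \cdot \frac{1}{12} + 33 \left(- \frac{1}{9}\right) = \frac{55}{12} - \frac{11}{3} = \frac{11}{12} \approx 0.91667$)
$Z = -14960$ ($Z = \left(\frac{11}{12} + 77\right) \left(-117 - 75\right) = \frac{935}{12} \left(-192\right) = -14960$)
$s = 63$ ($s = 63 + 6 \cdot 0 = 63 + 0 = 63$)
$s Z = 63 \left(-14960\right) = -942480$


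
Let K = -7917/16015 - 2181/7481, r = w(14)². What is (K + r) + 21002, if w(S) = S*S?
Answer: 7118670363078/119808215 ≈ 59417.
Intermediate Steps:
w(S) = S²
r = 38416 (r = (14²)² = 196² = 38416)
K = -94155792/119808215 (K = -7917*1/16015 - 2181*1/7481 = -7917/16015 - 2181/7481 = -94155792/119808215 ≈ -0.78589)
(K + r) + 21002 = (-94155792/119808215 + 38416) + 21002 = 4602458231648/119808215 + 21002 = 7118670363078/119808215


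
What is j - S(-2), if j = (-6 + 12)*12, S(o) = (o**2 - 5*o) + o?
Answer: 60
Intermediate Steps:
S(o) = o**2 - 4*o
j = 72 (j = 6*12 = 72)
j - S(-2) = 72 - (-2)*(-4 - 2) = 72 - (-2)*(-6) = 72 - 1*12 = 72 - 12 = 60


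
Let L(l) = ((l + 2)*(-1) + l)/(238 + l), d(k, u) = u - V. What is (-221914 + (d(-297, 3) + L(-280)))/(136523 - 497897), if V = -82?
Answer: 2329204/3794427 ≈ 0.61385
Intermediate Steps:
d(k, u) = 82 + u (d(k, u) = u - 1*(-82) = u + 82 = 82 + u)
L(l) = -2/(238 + l) (L(l) = ((2 + l)*(-1) + l)/(238 + l) = ((-2 - l) + l)/(238 + l) = -2/(238 + l))
(-221914 + (d(-297, 3) + L(-280)))/(136523 - 497897) = (-221914 + ((82 + 3) - 2/(238 - 280)))/(136523 - 497897) = (-221914 + (85 - 2/(-42)))/(-361374) = (-221914 + (85 - 2*(-1/42)))*(-1/361374) = (-221914 + (85 + 1/21))*(-1/361374) = (-221914 + 1786/21)*(-1/361374) = -4658408/21*(-1/361374) = 2329204/3794427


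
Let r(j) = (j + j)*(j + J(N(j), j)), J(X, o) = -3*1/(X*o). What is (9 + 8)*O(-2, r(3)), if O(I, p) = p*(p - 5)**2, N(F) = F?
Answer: 32912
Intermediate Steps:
J(X, o) = -3/(X*o)
r(j) = 2*j*(j - 3/j**2) (r(j) = (j + j)*(j - 3/(j*j)) = (2*j)*(j - 3/j**2) = 2*j*(j - 3/j**2))
O(I, p) = p*(-5 + p)**2
(9 + 8)*O(-2, r(3)) = (9 + 8)*((2*(-3 + 3**3)/3)*(-5 + 2*(-3 + 3**3)/3)**2) = 17*((2*(1/3)*(-3 + 27))*(-5 + 2*(1/3)*(-3 + 27))**2) = 17*((2*(1/3)*24)*(-5 + 2*(1/3)*24)**2) = 17*(16*(-5 + 16)**2) = 17*(16*11**2) = 17*(16*121) = 17*1936 = 32912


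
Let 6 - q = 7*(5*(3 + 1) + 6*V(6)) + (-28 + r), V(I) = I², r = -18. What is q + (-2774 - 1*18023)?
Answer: -22397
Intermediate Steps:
q = -1600 (q = 6 - (7*(5*(3 + 1) + 6*6²) + (-28 - 18)) = 6 - (7*(5*4 + 6*36) - 46) = 6 - (7*(20 + 216) - 46) = 6 - (7*236 - 46) = 6 - (1652 - 46) = 6 - 1*1606 = 6 - 1606 = -1600)
q + (-2774 - 1*18023) = -1600 + (-2774 - 1*18023) = -1600 + (-2774 - 18023) = -1600 - 20797 = -22397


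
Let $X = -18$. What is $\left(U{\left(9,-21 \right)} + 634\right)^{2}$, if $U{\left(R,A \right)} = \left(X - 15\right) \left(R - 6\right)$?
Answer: $286225$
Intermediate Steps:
$U{\left(R,A \right)} = 198 - 33 R$ ($U{\left(R,A \right)} = \left(-18 - 15\right) \left(R - 6\right) = - 33 \left(-6 + R\right) = 198 - 33 R$)
$\left(U{\left(9,-21 \right)} + 634\right)^{2} = \left(\left(198 - 297\right) + 634\right)^{2} = \left(-99 + 634\right)^{2} = 535^{2} = 286225$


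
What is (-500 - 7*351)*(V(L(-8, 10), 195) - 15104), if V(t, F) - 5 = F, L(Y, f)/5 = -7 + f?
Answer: 44071128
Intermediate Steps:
L(Y, f) = -35 + 5*f (L(Y, f) = 5*(-7 + f) = -35 + 5*f)
V(t, F) = 5 + F
(-500 - 7*351)*(V(L(-8, 10), 195) - 15104) = (-500 - 7*351)*((5 + 195) - 15104) = (-500 - 2457)*(200 - 15104) = -2957*(-14904) = 44071128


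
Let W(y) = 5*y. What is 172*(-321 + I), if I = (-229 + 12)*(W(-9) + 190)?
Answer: -5467192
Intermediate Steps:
I = -31465 (I = (-229 + 12)*(5*(-9) + 190) = -217*(-45 + 190) = -217*145 = -31465)
172*(-321 + I) = 172*(-321 - 31465) = 172*(-31786) = -5467192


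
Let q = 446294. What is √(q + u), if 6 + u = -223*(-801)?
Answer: √624911 ≈ 790.51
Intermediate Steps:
u = 178617 (u = -6 - 223*(-801) = -6 + 178623 = 178617)
√(q + u) = √(446294 + 178617) = √624911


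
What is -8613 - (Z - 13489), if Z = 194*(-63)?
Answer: 17098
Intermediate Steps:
Z = -12222
-8613 - (Z - 13489) = -8613 - (-12222 - 13489) = -8613 - 1*(-25711) = -8613 + 25711 = 17098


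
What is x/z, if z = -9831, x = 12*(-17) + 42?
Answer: 54/3277 ≈ 0.016478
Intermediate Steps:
x = -162 (x = -204 + 42 = -162)
x/z = -162/(-9831) = -162*(-1/9831) = 54/3277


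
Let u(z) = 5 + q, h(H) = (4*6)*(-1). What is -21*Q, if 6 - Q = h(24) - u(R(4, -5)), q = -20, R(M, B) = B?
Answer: -315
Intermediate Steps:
h(H) = -24 (h(H) = 24*(-1) = -24)
u(z) = -15 (u(z) = 5 - 20 = -15)
Q = 15 (Q = 6 - (-24 - 1*(-15)) = 6 - (-24 + 15) = 6 - 1*(-9) = 6 + 9 = 15)
-21*Q = -21*15 = -315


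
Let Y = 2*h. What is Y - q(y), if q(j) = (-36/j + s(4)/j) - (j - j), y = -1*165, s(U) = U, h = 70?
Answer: 23068/165 ≈ 139.81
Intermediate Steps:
y = -165
q(j) = -32/j (q(j) = (-36/j + 4/j) - (j - j) = -32/j - 1*0 = -32/j + 0 = -32/j)
Y = 140 (Y = 2*70 = 140)
Y - q(y) = 140 - (-32)/(-165) = 140 - (-32)*(-1)/165 = 140 - 1*32/165 = 140 - 32/165 = 23068/165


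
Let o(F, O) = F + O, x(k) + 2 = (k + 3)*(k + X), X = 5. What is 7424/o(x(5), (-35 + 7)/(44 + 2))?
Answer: 42688/445 ≈ 95.928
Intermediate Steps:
x(k) = -2 + (3 + k)*(5 + k) (x(k) = -2 + (k + 3)*(k + 5) = -2 + (3 + k)*(5 + k))
7424/o(x(5), (-35 + 7)/(44 + 2)) = 7424/((13 + 5**2 + 8*5) + (-35 + 7)/(44 + 2)) = 7424/((13 + 25 + 40) - 28/46) = 7424/(78 - 28*1/46) = 7424/(78 - 14/23) = 7424/(1780/23) = 7424*(23/1780) = 42688/445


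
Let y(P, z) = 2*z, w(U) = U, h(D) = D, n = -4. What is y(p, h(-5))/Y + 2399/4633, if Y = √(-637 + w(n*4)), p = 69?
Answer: 2399/4633 + 10*I*√653/653 ≈ 0.51781 + 0.39133*I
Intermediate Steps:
Y = I*√653 (Y = √(-637 - 4*4) = √(-637 - 16) = √(-653) = I*√653 ≈ 25.554*I)
y(p, h(-5))/Y + 2399/4633 = (2*(-5))/((I*√653)) + 2399/4633 = -(-10)*I*√653/653 + 2399*(1/4633) = 10*I*√653/653 + 2399/4633 = 2399/4633 + 10*I*√653/653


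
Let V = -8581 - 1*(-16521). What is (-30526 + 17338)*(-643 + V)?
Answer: -96232836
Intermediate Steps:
V = 7940 (V = -8581 + 16521 = 7940)
(-30526 + 17338)*(-643 + V) = (-30526 + 17338)*(-643 + 7940) = -13188*7297 = -96232836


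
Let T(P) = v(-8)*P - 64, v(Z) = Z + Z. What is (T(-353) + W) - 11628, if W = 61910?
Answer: 55866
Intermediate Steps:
v(Z) = 2*Z
T(P) = -64 - 16*P (T(P) = (2*(-8))*P - 64 = -16*P - 64 = -64 - 16*P)
(T(-353) + W) - 11628 = ((-64 - 16*(-353)) + 61910) - 11628 = ((-64 + 5648) + 61910) - 11628 = (5584 + 61910) - 11628 = 67494 - 11628 = 55866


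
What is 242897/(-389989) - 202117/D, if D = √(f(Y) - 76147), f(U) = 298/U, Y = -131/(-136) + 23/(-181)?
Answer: -242897/389989 + 606351*I*√3567715730171/1559998133 ≈ -0.62283 + 734.17*I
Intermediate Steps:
Y = 20583/24616 (Y = -131*(-1/136) + 23*(-1/181) = 131/136 - 23/181 = 20583/24616 ≈ 0.83616)
D = I*√3567715730171/6861 (D = √(298/(20583/24616) - 76147) = √(298*(24616/20583) - 76147) = √(7335568/20583 - 76147) = √(-1559998133/20583) = I*√3567715730171/6861 ≈ 275.3*I)
242897/(-389989) - 202117/D = 242897/(-389989) - 202117*(-3*I*√3567715730171/1559998133) = 242897*(-1/389989) - (-606351)*I*√3567715730171/1559998133 = -242897/389989 + 606351*I*√3567715730171/1559998133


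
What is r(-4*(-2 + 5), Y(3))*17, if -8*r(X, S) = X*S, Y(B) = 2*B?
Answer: 153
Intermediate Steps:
r(X, S) = -S*X/8 (r(X, S) = -X*S/8 = -S*X/8)
r(-4*(-2 + 5), Y(3))*17 = -2*3*(-4*(-2 + 5))/8*17 = -⅛*6*(-4*3)*17 = -⅛*6*(-12)*17 = 9*17 = 153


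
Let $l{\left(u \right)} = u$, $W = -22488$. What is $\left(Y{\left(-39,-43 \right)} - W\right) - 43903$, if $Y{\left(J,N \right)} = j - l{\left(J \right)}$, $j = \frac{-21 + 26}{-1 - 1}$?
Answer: $- \frac{42757}{2} \approx -21379.0$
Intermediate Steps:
$j = - \frac{5}{2}$ ($j = \frac{5}{-2} = 5 \left(- \frac{1}{2}\right) = - \frac{5}{2} \approx -2.5$)
$Y{\left(J,N \right)} = - \frac{5}{2} - J$
$\left(Y{\left(-39,-43 \right)} - W\right) - 43903 = \left(\left(- \frac{5}{2} - -39\right) - -22488\right) - 43903 = \left(\left(- \frac{5}{2} + 39\right) + 22488\right) - 43903 = \left(\frac{73}{2} + 22488\right) - 43903 = \frac{45049}{2} - 43903 = - \frac{42757}{2}$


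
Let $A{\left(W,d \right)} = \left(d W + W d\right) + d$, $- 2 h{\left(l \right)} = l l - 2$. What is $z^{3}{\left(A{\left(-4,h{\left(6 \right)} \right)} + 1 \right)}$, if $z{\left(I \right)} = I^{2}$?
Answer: $2985984000000$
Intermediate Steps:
$h{\left(l \right)} = 1 - \frac{l^{2}}{2}$ ($h{\left(l \right)} = - \frac{l l - 2}{2} = - \frac{l^{2} - 2}{2} = - \frac{-2 + l^{2}}{2} = 1 - \frac{l^{2}}{2}$)
$A{\left(W,d \right)} = d + 2 W d$ ($A{\left(W,d \right)} = \left(W d + W d\right) + d = 2 W d + d = d + 2 W d$)
$z^{3}{\left(A{\left(-4,h{\left(6 \right)} \right)} + 1 \right)} = \left(\left(\left(1 - \frac{6^{2}}{2}\right) \left(1 + 2 \left(-4\right)\right) + 1\right)^{2}\right)^{3} = \left(\left(\left(1 - 18\right) \left(1 - 8\right) + 1\right)^{2}\right)^{3} = \left(\left(\left(1 - 18\right) \left(-7\right) + 1\right)^{2}\right)^{3} = \left(\left(\left(-17\right) \left(-7\right) + 1\right)^{2}\right)^{3} = \left(\left(119 + 1\right)^{2}\right)^{3} = \left(120^{2}\right)^{3} = 14400^{3} = 2985984000000$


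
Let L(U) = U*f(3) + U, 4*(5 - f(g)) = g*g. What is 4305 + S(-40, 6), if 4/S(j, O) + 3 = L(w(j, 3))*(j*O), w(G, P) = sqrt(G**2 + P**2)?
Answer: 1870221137089/434429997 - 400*sqrt(1609)/144809999 ≈ 4305.0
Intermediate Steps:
f(g) = 5 - g**2/4 (f(g) = 5 - g*g/4 = 5 - g**2/4)
L(U) = 15*U/4 (L(U) = U*(5 - 1/4*3**2) + U = U*(5 - 1/4*9) + U = U*(5 - 9/4) + U = U*(11/4) + U = 11*U/4 + U = 15*U/4)
S(j, O) = 4/(-3 + 15*O*j*sqrt(9 + j**2)/4) (S(j, O) = 4/(-3 + (15*sqrt(j**2 + 3**2)/4)*(j*O)) = 4/(-3 + (15*sqrt(j**2 + 9)/4)*(O*j)) = 4/(-3 + (15*sqrt(9 + j**2)/4)*(O*j)) = 4/(-3 + 15*O*j*sqrt(9 + j**2)/4))
4305 + S(-40, 6) = 4305 + 16/(3*(-4 + 5*6*(-40)*sqrt(9 + (-40)**2))) = 4305 + 16/(3*(-4 + 5*6*(-40)*sqrt(9 + 1600))) = 4305 + 16/(3*(-4 + 5*6*(-40)*sqrt(1609))) = 4305 + 16/(3*(-4 - 1200*sqrt(1609)))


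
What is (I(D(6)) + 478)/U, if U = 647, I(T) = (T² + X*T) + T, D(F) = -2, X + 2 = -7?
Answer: 498/647 ≈ 0.76971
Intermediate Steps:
X = -9 (X = -2 - 7 = -9)
I(T) = T² - 8*T (I(T) = (T² - 9*T) + T = T² - 8*T)
(I(D(6)) + 478)/U = (-2*(-8 - 2) + 478)/647 = (-2*(-10) + 478)*(1/647) = (20 + 478)*(1/647) = 498*(1/647) = 498/647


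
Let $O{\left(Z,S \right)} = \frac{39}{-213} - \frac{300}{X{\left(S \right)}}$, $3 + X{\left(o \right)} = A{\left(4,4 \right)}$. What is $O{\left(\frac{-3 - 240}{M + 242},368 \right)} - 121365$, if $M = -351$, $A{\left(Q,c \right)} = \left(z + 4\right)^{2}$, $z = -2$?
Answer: $- \frac{8638228}{71} \approx -1.2167 \cdot 10^{5}$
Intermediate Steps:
$A{\left(Q,c \right)} = 4$ ($A{\left(Q,c \right)} = \left(-2 + 4\right)^{2} = 2^{2} = 4$)
$X{\left(o \right)} = 1$ ($X{\left(o \right)} = -3 + 4 = 1$)
$O{\left(Z,S \right)} = - \frac{21313}{71}$ ($O{\left(Z,S \right)} = \frac{39}{-213} - \frac{300}{1} = 39 \left(- \frac{1}{213}\right) - 300 = - \frac{13}{71} - 300 = - \frac{21313}{71}$)
$O{\left(\frac{-3 - 240}{M + 242},368 \right)} - 121365 = - \frac{21313}{71} - 121365 = - \frac{8638228}{71}$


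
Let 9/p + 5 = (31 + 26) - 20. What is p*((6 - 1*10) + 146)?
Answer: 639/16 ≈ 39.938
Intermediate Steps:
p = 9/32 (p = 9/(-5 + ((31 + 26) - 20)) = 9/(-5 + (57 - 20)) = 9/(-5 + 37) = 9/32 ≈ 0.28125)
p*((6 - 1*10) + 146) = 9*((6 - 1*10) + 146)/32 = 9*((6 - 10) + 146)/32 = 9*(-4 + 146)/32 = (9/32)*142 = 639/16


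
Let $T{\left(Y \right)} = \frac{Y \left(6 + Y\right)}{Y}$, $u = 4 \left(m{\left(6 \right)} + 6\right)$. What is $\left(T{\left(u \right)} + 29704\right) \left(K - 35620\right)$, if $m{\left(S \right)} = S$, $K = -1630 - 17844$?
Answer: $-1639487252$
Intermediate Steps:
$K = -19474$ ($K = -1630 - 17844 = -19474$)
$u = 48$ ($u = 4 \left(6 + 6\right) = 4 \cdot 12 = 48$)
$T{\left(Y \right)} = 6 + Y$
$\left(T{\left(u \right)} + 29704\right) \left(K - 35620\right) = \left(\left(6 + 48\right) + 29704\right) \left(-19474 - 35620\right) = \left(54 + 29704\right) \left(-55094\right) = 29758 \left(-55094\right) = -1639487252$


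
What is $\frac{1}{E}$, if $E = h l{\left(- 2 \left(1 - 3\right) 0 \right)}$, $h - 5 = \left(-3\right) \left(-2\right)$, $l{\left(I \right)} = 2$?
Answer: $\frac{1}{22} \approx 0.045455$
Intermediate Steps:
$h = 11$ ($h = 5 - -6 = 5 + 6 = 11$)
$E = 22$ ($E = 11 \cdot 2 = 22$)
$\frac{1}{E} = \frac{1}{22}$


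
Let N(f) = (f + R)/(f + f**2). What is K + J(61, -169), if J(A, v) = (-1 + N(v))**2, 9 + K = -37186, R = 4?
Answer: -3331364963359/89567296 ≈ -37194.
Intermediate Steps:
K = -37195 (K = -9 - 37186 = -37195)
N(f) = (4 + f)/(f + f**2) (N(f) = (f + 4)/(f + f**2) = (4 + f)/(f + f**2))
J(A, v) = (-1 + (4 + v)/(v*(1 + v)))**2
K + J(61, -169) = -37195 + (-4 + (-169)**2)**2/((-169)**2*(1 - 169)**2) = -37195 + (1/28561)*(-4 + 28561)**2/(-168)**2 = -37195 + (1/28561)*(1/28224)*28557**2 = -37195 + (1/28561)*(1/28224)*815502249 = -37195 + 90611361/89567296 = -3331364963359/89567296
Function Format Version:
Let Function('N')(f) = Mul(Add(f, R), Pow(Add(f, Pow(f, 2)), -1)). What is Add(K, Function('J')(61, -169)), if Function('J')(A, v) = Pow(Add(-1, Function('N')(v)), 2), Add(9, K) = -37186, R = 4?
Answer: Rational(-3331364963359, 89567296) ≈ -37194.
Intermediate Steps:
K = -37195 (K = Add(-9, -37186) = -37195)
Function('N')(f) = Mul(Pow(Add(f, Pow(f, 2)), -1), Add(4, f)) (Function('N')(f) = Mul(Add(f, 4), Pow(Add(f, Pow(f, 2)), -1)) = Mul(Add(4, f), Pow(Add(f, Pow(f, 2)), -1)) = Mul(Pow(Add(f, Pow(f, 2)), -1), Add(4, f)))
Function('J')(A, v) = Pow(Add(-1, Mul(Pow(v, -1), Pow(Add(1, v), -1), Add(4, v))), 2)
Add(K, Function('J')(61, -169)) = Add(-37195, Mul(Pow(-169, -2), Pow(Add(1, -169), -2), Pow(Add(-4, Pow(-169, 2)), 2))) = Add(-37195, Mul(Rational(1, 28561), Pow(-168, -2), Pow(Add(-4, 28561), 2))) = Add(-37195, Mul(Rational(1, 28561), Rational(1, 28224), Pow(28557, 2))) = Add(-37195, Mul(Rational(1, 28561), Rational(1, 28224), 815502249)) = Add(-37195, Rational(90611361, 89567296)) = Rational(-3331364963359, 89567296)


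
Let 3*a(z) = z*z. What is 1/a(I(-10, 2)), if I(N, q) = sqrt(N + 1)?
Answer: -1/3 ≈ -0.33333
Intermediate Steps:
I(N, q) = sqrt(1 + N)
a(z) = z**2/3 (a(z) = (z*z)/3 = z**2/3)
1/a(I(-10, 2)) = 1/((sqrt(1 - 10))**2/3) = 1/((sqrt(-9))**2/3) = 1/((3*I)**2/3) = 1/((1/3)*(-9)) = 1/(-3) = -1/3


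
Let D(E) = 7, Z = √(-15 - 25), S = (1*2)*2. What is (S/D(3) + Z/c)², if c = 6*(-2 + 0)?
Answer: 43/882 - 4*I*√10/21 ≈ 0.048753 - 0.60234*I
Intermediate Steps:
S = 4 (S = 2*2 = 4)
c = -12 (c = 6*(-2) = -12)
Z = 2*I*√10 (Z = √(-40) = 2*I*√10 ≈ 6.3246*I)
(S/D(3) + Z/c)² = (4/7 + (2*I*√10)/(-12))² = (4*(⅐) + (2*I*√10)*(-1/12))² = (4/7 - I*√10/6)²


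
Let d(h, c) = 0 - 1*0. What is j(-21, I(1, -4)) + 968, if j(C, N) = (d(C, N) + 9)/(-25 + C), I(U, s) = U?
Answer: 44519/46 ≈ 967.80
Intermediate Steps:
d(h, c) = 0 (d(h, c) = 0 + 0 = 0)
j(C, N) = 9/(-25 + C) (j(C, N) = (0 + 9)/(-25 + C) = 9/(-25 + C))
j(-21, I(1, -4)) + 968 = 9/(-25 - 21) + 968 = 9/(-46) + 968 = 9*(-1/46) + 968 = -9/46 + 968 = 44519/46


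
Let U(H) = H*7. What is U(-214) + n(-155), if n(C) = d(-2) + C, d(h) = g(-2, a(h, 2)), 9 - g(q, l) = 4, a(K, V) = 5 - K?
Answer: -1648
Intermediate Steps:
U(H) = 7*H
g(q, l) = 5 (g(q, l) = 9 - 1*4 = 9 - 4 = 5)
d(h) = 5
n(C) = 5 + C
U(-214) + n(-155) = 7*(-214) + (5 - 155) = -1498 - 150 = -1648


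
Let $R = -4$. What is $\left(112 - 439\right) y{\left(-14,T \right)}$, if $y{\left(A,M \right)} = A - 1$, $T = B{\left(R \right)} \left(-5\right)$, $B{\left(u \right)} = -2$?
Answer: $4905$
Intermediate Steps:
$T = 10$ ($T = \left(-2\right) \left(-5\right) = 10$)
$y{\left(A,M \right)} = -1 + A$
$\left(112 - 439\right) y{\left(-14,T \right)} = \left(112 - 439\right) \left(-1 - 14\right) = \left(-327\right) \left(-15\right) = 4905$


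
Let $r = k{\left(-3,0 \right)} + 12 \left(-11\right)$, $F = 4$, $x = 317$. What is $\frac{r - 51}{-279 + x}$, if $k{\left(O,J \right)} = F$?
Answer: $- \frac{179}{38} \approx -4.7105$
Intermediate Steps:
$k{\left(O,J \right)} = 4$
$r = -128$ ($r = 4 + 12 \left(-11\right) = 4 - 132 = -128$)
$\frac{r - 51}{-279 + x} = \frac{-128 - 51}{-279 + 317} = - \frac{179}{38}$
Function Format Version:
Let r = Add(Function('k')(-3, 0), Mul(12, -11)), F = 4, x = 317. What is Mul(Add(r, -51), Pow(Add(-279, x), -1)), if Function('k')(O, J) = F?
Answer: Rational(-179, 38) ≈ -4.7105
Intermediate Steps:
Function('k')(O, J) = 4
r = -128 (r = Add(4, Mul(12, -11)) = Add(4, -132) = -128)
Mul(Add(r, -51), Pow(Add(-279, x), -1)) = Mul(Add(-128, -51), Pow(Add(-279, 317), -1)) = Mul(-179, Pow(38, -1)) = Mul(-179, Rational(1, 38)) = Rational(-179, 38)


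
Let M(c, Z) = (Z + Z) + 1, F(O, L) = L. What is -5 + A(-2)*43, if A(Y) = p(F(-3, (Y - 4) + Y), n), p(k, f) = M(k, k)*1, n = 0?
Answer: -650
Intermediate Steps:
M(c, Z) = 1 + 2*Z (M(c, Z) = 2*Z + 1 = 1 + 2*Z)
p(k, f) = 1 + 2*k (p(k, f) = (1 + 2*k)*1 = 1 + 2*k)
A(Y) = -7 + 4*Y (A(Y) = 1 + 2*((Y - 4) + Y) = 1 + 2*((-4 + Y) + Y) = 1 + 2*(-4 + 2*Y) = 1 + (-8 + 4*Y) = -7 + 4*Y)
-5 + A(-2)*43 = -5 + (-7 + 4*(-2))*43 = -5 + (-7 - 8)*43 = -5 - 15*43 = -5 - 645 = -650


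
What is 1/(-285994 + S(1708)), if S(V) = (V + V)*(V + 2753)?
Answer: 1/14952782 ≈ 6.6877e-8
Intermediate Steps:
S(V) = 2*V*(2753 + V) (S(V) = (2*V)*(2753 + V) = 2*V*(2753 + V))
1/(-285994 + S(1708)) = 1/(-285994 + 2*1708*(2753 + 1708)) = 1/(-285994 + 2*1708*4461) = 1/(-285994 + 15238776) = 1/14952782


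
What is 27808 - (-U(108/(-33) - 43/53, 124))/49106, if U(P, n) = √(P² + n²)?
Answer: 27808 + 5*√209272097/28628798 ≈ 27808.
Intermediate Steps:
27808 - (-U(108/(-33) - 43/53, 124))/49106 = 27808 - (-√((108/(-33) - 43/53)² + 124²))/49106 = 27808 - (-√((108*(-1/33) - 43*1/53)² + 15376))/49106 = 27808 - (-√((-36/11 - 43/53)² + 15376))/49106 = 27808 - (-√((-2381/583)² + 15376))/49106 = 27808 - (-√(5669161/339889 + 15376))/49106 = 27808 - (-√(5231802425/339889))/49106 = 27808 - (-5*√209272097/583)/49106 = 27808 - (-5)*√209272097/28628798 = 27808 + 5*√209272097/28628798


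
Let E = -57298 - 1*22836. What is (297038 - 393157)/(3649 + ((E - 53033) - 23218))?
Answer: 96119/152736 ≈ 0.62931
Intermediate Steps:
E = -80134 (E = -57298 - 22836 = -80134)
(297038 - 393157)/(3649 + ((E - 53033) - 23218)) = (297038 - 393157)/(3649 + ((-80134 - 53033) - 23218)) = -96119/(3649 + (-133167 - 23218)) = -96119/(3649 - 156385) = -96119/(-152736) = -96119*(-1/152736) = 96119/152736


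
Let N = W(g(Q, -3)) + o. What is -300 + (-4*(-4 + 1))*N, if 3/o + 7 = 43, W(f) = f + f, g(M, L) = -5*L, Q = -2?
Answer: 61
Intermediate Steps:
W(f) = 2*f
o = 1/12 (o = 3/(-7 + 43) = 3/36 = 3*(1/36) = 1/12 ≈ 0.083333)
N = 361/12 (N = 2*(-5*(-3)) + 1/12 = 2*15 + 1/12 = 30 + 1/12 = 361/12 ≈ 30.083)
-300 + (-4*(-4 + 1))*N = -300 - 4*(-4 + 1)*(361/12) = -300 - 4*(-3)*(361/12) = -300 + 12*(361/12) = -300 + 361 = 61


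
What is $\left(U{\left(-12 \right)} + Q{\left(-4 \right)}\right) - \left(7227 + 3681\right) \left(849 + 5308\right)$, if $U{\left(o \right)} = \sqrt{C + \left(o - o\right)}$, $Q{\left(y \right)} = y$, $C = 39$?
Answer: $-67160560 + \sqrt{39} \approx -6.7161 \cdot 10^{7}$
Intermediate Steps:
$U{\left(o \right)} = \sqrt{39}$ ($U{\left(o \right)} = \sqrt{39 + \left(o - o\right)} = \sqrt{39 + 0} = \sqrt{39}$)
$\left(U{\left(-12 \right)} + Q{\left(-4 \right)}\right) - \left(7227 + 3681\right) \left(849 + 5308\right) = \left(\sqrt{39} - 4\right) - \left(7227 + 3681\right) \left(849 + 5308\right) = \left(-4 + \sqrt{39}\right) - 10908 \cdot 6157 = \left(-4 + \sqrt{39}\right) - 67160556 = -67160560 + \sqrt{39}$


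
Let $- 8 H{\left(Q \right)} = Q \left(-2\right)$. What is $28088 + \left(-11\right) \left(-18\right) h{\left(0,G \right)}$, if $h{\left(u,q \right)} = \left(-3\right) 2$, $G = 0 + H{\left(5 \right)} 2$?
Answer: $26900$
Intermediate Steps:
$H{\left(Q \right)} = \frac{Q}{4}$ ($H{\left(Q \right)} = - \frac{Q \left(-2\right)}{8} = - \frac{\left(-2\right) Q}{8} = \frac{Q}{4}$)
$G = \frac{5}{2}$ ($G = 0 + \frac{1}{4} \cdot 5 \cdot 2 = 0 + \frac{5}{4} \cdot 2 = 0 + \frac{5}{2} = \frac{5}{2} \approx 2.5$)
$h{\left(u,q \right)} = -6$
$28088 + \left(-11\right) \left(-18\right) h{\left(0,G \right)} = 28088 + \left(-11\right) \left(-18\right) \left(-6\right) = 28088 + 198 \left(-6\right) = 28088 - 1188 = 26900$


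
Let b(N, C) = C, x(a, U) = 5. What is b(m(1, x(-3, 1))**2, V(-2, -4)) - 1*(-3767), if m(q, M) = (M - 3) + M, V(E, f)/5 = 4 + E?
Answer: 3777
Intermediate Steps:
V(E, f) = 20 + 5*E (V(E, f) = 5*(4 + E) = 20 + 5*E)
m(q, M) = -3 + 2*M (m(q, M) = (-3 + M) + M = -3 + 2*M)
b(m(1, x(-3, 1))**2, V(-2, -4)) - 1*(-3767) = (20 + 5*(-2)) - 1*(-3767) = (20 - 10) + 3767 = 10 + 3767 = 3777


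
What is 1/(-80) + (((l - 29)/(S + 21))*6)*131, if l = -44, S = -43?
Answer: 2295109/880 ≈ 2608.1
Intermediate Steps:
1/(-80) + (((l - 29)/(S + 21))*6)*131 = 1/(-80) + (((-44 - 29)/(-43 + 21))*6)*131 = -1/80 + (-73/(-22)*6)*131 = -1/80 + (-73*(-1/22)*6)*131 = -1/80 + ((73/22)*6)*131 = -1/80 + (219/11)*131 = -1/80 + 28689/11 = 2295109/880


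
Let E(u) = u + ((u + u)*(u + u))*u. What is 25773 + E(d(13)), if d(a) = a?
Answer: 34574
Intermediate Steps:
E(u) = u + 4*u**3 (E(u) = u + ((2*u)*(2*u))*u = u + (4*u**2)*u = u + 4*u**3)
25773 + E(d(13)) = 25773 + (13 + 4*13**3) = 25773 + (13 + 4*2197) = 25773 + (13 + 8788) = 25773 + 8801 = 34574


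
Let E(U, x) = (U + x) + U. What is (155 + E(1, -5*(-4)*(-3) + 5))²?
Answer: 10404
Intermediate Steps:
E(U, x) = x + 2*U
(155 + E(1, -5*(-4)*(-3) + 5))² = (155 + ((-5*(-4)*(-3) + 5) + 2*1))² = (155 + ((20*(-3) + 5) + 2))² = (155 + ((-60 + 5) + 2))² = (155 + (-55 + 2))² = (155 - 53)² = 102² = 10404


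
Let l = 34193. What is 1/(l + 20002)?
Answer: 1/54195 ≈ 1.8452e-5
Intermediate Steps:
1/(l + 20002) = 1/(34193 + 20002) = 1/54195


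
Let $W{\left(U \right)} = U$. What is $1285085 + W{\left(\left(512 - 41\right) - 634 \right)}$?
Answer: $1284922$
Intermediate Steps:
$1285085 + W{\left(\left(512 - 41\right) - 634 \right)} = 1285085 + \left(\left(512 - 41\right) - 634\right) = 1285085 + \left(471 - 634\right) = 1285085 - 163 = 1284922$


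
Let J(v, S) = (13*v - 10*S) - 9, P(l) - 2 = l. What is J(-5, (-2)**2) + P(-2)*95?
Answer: -114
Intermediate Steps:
P(l) = 2 + l
J(v, S) = -9 - 10*S + 13*v (J(v, S) = (-10*S + 13*v) - 9 = -9 - 10*S + 13*v)
J(-5, (-2)**2) + P(-2)*95 = (-9 - 10*(-2)**2 + 13*(-5)) + (2 - 2)*95 = (-9 - 10*4 - 65) + 0*95 = (-9 - 40 - 65) + 0 = -114 + 0 = -114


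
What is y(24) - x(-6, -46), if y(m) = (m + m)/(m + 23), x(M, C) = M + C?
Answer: 2492/47 ≈ 53.021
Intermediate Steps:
x(M, C) = C + M
y(m) = 2*m/(23 + m) (y(m) = (2*m)/(23 + m) = 2*m/(23 + m))
y(24) - x(-6, -46) = 2*24/(23 + 24) - (-46 - 6) = 2*24/47 - 1*(-52) = 2*24*(1/47) + 52 = 48/47 + 52 = 2492/47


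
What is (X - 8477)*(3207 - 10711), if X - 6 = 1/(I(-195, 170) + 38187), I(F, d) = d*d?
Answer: 4264477995904/67087 ≈ 6.3566e+7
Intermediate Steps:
I(F, d) = d²
X = 402523/67087 (X = 6 + 1/(170² + 38187) = 6 + 1/(28900 + 38187) = 6 + 1/67087 = 402523/67087 ≈ 6.0000)
(X - 8477)*(3207 - 10711) = (402523/67087 - 8477)*(3207 - 10711) = -568293976/67087*(-7504) = 4264477995904/67087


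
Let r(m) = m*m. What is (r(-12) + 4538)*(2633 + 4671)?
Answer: 34197328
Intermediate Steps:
r(m) = m**2
(r(-12) + 4538)*(2633 + 4671) = ((-12)**2 + 4538)*(2633 + 4671) = (144 + 4538)*7304 = 4682*7304 = 34197328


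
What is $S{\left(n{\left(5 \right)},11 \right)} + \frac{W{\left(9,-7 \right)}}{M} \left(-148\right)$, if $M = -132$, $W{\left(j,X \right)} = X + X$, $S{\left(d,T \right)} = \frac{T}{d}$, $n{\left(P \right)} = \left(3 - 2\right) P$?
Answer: $- \frac{2227}{165} \approx -13.497$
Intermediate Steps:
$n{\left(P \right)} = P$ ($n{\left(P \right)} = 1 P = P$)
$W{\left(j,X \right)} = 2 X$
$S{\left(n{\left(5 \right)},11 \right)} + \frac{W{\left(9,-7 \right)}}{M} \left(-148\right) = \frac{11}{5} + \frac{2 \left(-7\right)}{-132} \left(-148\right) = 11 \cdot \frac{1}{5} + \left(-14\right) \left(- \frac{1}{132}\right) \left(-148\right) = \frac{11}{5} + \frac{7}{66} \left(-148\right) = \frac{11}{5} - \frac{518}{33} = - \frac{2227}{165}$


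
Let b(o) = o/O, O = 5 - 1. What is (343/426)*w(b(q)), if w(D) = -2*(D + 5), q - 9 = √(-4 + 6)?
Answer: -9947/852 - 343*√2/852 ≈ -12.244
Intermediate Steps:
q = 9 + √2 (q = 9 + √(-4 + 6) = 9 + √2 ≈ 10.414)
O = 4
b(o) = o/4
w(D) = -10 - 2*D (w(D) = -2*(5 + D) = -10 - 2*D)
(343/426)*w(b(q)) = (343/426)*(-10 - (9 + √2)/2) = (343*(1/426))*(-10 - 2*(9/4 + √2/4)) = 343*(-10 + (-9/2 - √2/2))/426 = 343*(-29/2 - √2/2)/426 = -9947/852 - 343*√2/852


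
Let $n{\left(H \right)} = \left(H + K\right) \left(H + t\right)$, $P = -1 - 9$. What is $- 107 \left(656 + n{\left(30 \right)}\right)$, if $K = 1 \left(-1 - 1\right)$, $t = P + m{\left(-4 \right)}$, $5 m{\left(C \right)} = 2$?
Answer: $- \frac{656552}{5} \approx -1.3131 \cdot 10^{5}$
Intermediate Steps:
$m{\left(C \right)} = \frac{2}{5}$ ($m{\left(C \right)} = \frac{1}{5} \cdot 2 = \frac{2}{5}$)
$P = -10$
$t = - \frac{48}{5}$ ($t = -10 + \frac{2}{5} = - \frac{48}{5} \approx -9.6$)
$K = -2$ ($K = 1 \left(-2\right) = -2$)
$n{\left(H \right)} = \left(-2 + H\right) \left(- \frac{48}{5} + H\right)$ ($n{\left(H \right)} = \left(H - 2\right) \left(H - \frac{48}{5}\right) = \left(-2 + H\right) \left(- \frac{48}{5} + H\right)$)
$- 107 \left(656 + n{\left(30 \right)}\right) = - 107 \left(656 + \left(\frac{96}{5} + 30^{2} - 348\right)\right) = - 107 \left(656 + \left(\frac{96}{5} + 900 - 348\right)\right) = - 107 \left(656 + \frac{2856}{5}\right) = \left(-107\right) \frac{6136}{5} = - \frac{656552}{5}$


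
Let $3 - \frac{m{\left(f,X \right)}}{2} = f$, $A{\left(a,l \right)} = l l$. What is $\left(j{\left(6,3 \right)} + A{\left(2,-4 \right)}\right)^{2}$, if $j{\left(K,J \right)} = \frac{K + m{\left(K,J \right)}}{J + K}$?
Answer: $256$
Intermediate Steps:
$A{\left(a,l \right)} = l^{2}$
$m{\left(f,X \right)} = 6 - 2 f$
$j{\left(K,J \right)} = \frac{6 - K}{J + K}$ ($j{\left(K,J \right)} = \frac{K - \left(-6 + 2 K\right)}{J + K} = \frac{6 - K}{J + K}$)
$\left(j{\left(6,3 \right)} + A{\left(2,-4 \right)}\right)^{2} = \left(\frac{6 - 6}{3 + 6} + \left(-4\right)^{2}\right)^{2} = \left(\frac{6 - 6}{9} + 16\right)^{2} = \left(\frac{1}{9} \cdot 0 + 16\right)^{2} = \left(0 + 16\right)^{2} = 16^{2} = 256$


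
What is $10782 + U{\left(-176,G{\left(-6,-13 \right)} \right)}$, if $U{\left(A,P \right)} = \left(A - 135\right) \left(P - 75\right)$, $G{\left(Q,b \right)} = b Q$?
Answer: $9849$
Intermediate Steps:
$G{\left(Q,b \right)} = Q b$
$U{\left(A,P \right)} = \left(-135 + A\right) \left(-75 + P\right)$
$10782 + U{\left(-176,G{\left(-6,-13 \right)} \right)} = 10782 - \left(-23325 + 311 \left(-6\right) \left(-13\right)\right) = 10782 + \left(10125 - 10530 + 13200 - 13728\right) = 10782 - 933 = 9849$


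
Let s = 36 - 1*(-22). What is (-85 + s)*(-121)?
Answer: 3267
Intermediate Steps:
s = 58 (s = 36 + 22 = 58)
(-85 + s)*(-121) = (-85 + 58)*(-121) = -27*(-121) = 3267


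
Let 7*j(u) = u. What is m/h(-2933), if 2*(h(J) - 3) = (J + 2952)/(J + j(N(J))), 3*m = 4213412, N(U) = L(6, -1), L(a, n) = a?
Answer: 172960562600/369051 ≈ 4.6866e+5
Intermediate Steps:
N(U) = 6
m = 4213412/3 (m = (⅓)*4213412 = 4213412/3 ≈ 1.4045e+6)
j(u) = u/7
h(J) = 3 + (2952 + J)/(2*(6/7 + J)) (h(J) = 3 + ((J + 2952)/(J + (⅐)*6))/2 = 3 + ((2952 + J)/(J + 6/7))/2 = 3 + ((2952 + J)/(6/7 + J))/2 = 3 + (2952 + J)/(2*(6/7 + J)))
m/h(-2933) = 4213412/(3*(((20700 + 49*(-2933))/(2*(6 + 7*(-2933)))))) = 4213412/(3*(((20700 - 143717)/(2*(6 - 20531))))) = 4213412/(3*(((½)*(-123017)/(-20525)))) = 4213412/(3*(((½)*(-1/20525)*(-123017)))) = 4213412/(3*(123017/41050)) = (4213412/3)*(41050/123017) = 172960562600/369051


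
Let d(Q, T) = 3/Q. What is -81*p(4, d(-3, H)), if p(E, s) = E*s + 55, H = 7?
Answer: -4131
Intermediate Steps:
p(E, s) = 55 + E*s
-81*p(4, d(-3, H)) = -81*(55 + 4*(3/(-3))) = -81*(55 + 4*(3*(-⅓))) = -81*(55 + 4*(-1)) = -81*(55 - 4) = -81*51 = -4131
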